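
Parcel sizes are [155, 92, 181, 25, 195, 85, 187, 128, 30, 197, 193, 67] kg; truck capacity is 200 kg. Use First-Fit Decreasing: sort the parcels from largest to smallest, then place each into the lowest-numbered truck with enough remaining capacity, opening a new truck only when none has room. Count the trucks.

Sorted descending: 197, 195, 193, 187, 181, 155, 128, 92, 85, 67, 30, 25.
truck 1: place 197 kg, 3 kg left
truck 2: place 195 kg, 5 kg left
truck 3: place 193 kg, 7 kg left
truck 4: place 187 kg, 13 kg left
truck 5: place 181 kg, 19 kg left
truck 6: place 155 kg, 45 kg left
truck 7: place 128 kg, 72 kg left
truck 8: place 92 kg, 108 kg left
truck 8: place 85 kg, 23 kg left
truck 7: place 67 kg, 5 kg left
truck 6: place 30 kg, 15 kg left
truck 9: place 25 kg, 175 kg left

9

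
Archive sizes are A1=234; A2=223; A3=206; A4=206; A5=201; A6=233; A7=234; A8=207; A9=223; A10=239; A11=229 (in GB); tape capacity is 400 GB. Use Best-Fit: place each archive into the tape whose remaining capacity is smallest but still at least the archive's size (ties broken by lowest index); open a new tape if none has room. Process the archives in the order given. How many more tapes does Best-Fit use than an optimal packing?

Best-Fit: [234] [223] [206] [206] [201] [233] [234] [207] [223] [239] [229] → 11 tapes.
11 archives exceed 200 GB (half the capacity), and no two of those can share a tape, so at least 11 tapes are needed.
So 11 is already optimal.

0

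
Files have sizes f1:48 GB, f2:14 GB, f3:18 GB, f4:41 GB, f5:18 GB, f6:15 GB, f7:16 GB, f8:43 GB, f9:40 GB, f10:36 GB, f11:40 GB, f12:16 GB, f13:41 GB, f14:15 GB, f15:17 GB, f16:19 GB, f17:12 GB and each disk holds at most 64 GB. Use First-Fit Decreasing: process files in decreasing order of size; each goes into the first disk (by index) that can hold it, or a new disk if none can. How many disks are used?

Sorted descending: 48, 43, 41, 41, 40, 40, 36, 19, 18, 18, 17, 16, 16, 15, 15, 14, 12.
48 GB → disk 1 (remaining 16 GB)
43 GB → disk 2 (remaining 21 GB)
41 GB → disk 3 (remaining 23 GB)
41 GB → disk 4 (remaining 23 GB)
40 GB → disk 5 (remaining 24 GB)
40 GB → disk 6 (remaining 24 GB)
36 GB → disk 7 (remaining 28 GB)
19 GB → disk 2 (remaining 2 GB)
18 GB → disk 3 (remaining 5 GB)
18 GB → disk 4 (remaining 5 GB)
17 GB → disk 5 (remaining 7 GB)
16 GB → disk 1 (remaining 0 GB)
16 GB → disk 6 (remaining 8 GB)
15 GB → disk 7 (remaining 13 GB)
15 GB → disk 8 (remaining 49 GB)
14 GB → disk 8 (remaining 35 GB)
12 GB → disk 7 (remaining 1 GB)
Final disks: [48,16] [43,19] [41,18] [41,18] [40,17] [40,16] [36,15,12] [15,14].

8 disks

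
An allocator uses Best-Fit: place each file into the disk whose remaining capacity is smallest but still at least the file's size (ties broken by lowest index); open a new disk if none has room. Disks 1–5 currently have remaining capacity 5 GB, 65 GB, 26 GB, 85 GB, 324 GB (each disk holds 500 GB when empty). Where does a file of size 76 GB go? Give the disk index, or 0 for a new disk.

4

Disks with room: disk 4 (85 GB), disk 5 (324 GB).
Tightest fit is disk 4 with 85 GB free.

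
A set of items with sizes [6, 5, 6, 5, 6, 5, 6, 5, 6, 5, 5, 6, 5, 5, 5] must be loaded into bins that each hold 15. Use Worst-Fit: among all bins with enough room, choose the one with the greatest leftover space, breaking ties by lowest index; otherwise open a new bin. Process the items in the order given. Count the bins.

6 → bin 1 (remaining 9)
5 → bin 1 (remaining 4)
6 → bin 2 (remaining 9)
5 → bin 2 (remaining 4)
6 → bin 3 (remaining 9)
5 → bin 3 (remaining 4)
6 → bin 4 (remaining 9)
5 → bin 4 (remaining 4)
6 → bin 5 (remaining 9)
5 → bin 5 (remaining 4)
5 → bin 6 (remaining 10)
6 → bin 6 (remaining 4)
5 → bin 7 (remaining 10)
5 → bin 7 (remaining 5)
5 → bin 7 (remaining 0)
Final bins: [6,5] [6,5] [6,5] [6,5] [6,5] [5,6] [5,5,5].

7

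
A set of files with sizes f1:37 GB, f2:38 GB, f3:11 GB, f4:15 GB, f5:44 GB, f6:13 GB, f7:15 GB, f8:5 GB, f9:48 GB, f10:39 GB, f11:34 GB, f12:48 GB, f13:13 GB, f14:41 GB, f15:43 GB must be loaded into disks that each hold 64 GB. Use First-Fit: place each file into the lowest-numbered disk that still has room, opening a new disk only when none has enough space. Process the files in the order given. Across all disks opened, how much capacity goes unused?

Put f1 (37 GB) in disk 1; 27 GB remain.
Put f2 (38 GB) in disk 2; 26 GB remain.
Put f3 (11 GB) in disk 1; 16 GB remain.
Put f4 (15 GB) in disk 1; 1 GB remain.
Put f5 (44 GB) in disk 3; 20 GB remain.
Put f6 (13 GB) in disk 2; 13 GB remain.
Put f7 (15 GB) in disk 3; 5 GB remain.
Put f8 (5 GB) in disk 2; 8 GB remain.
Put f9 (48 GB) in disk 4; 16 GB remain.
Put f10 (39 GB) in disk 5; 25 GB remain.
Put f11 (34 GB) in disk 6; 30 GB remain.
Put f12 (48 GB) in disk 7; 16 GB remain.
Put f13 (13 GB) in disk 4; 3 GB remain.
Put f14 (41 GB) in disk 8; 23 GB remain.
Put f15 (43 GB) in disk 9; 21 GB remain.
9 disks × 64 GB = 576 GB; used 444 GB; unused 132 GB.

132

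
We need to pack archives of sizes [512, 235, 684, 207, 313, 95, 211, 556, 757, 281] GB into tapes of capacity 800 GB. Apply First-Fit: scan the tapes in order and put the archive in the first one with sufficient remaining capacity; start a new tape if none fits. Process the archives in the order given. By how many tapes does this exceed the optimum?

1

First-Fit: [512,235] [684,95] [207,313,211] [556] [757] [281] → 6 tapes.
Total size 3851 GB; any packing needs at least ⌈3851/800⌉ = 5 tapes.
An optimal packing achieves that bound: [757] [684,95] [556,235] [512,281] [313,211,207] → 5 tapes.
Excess: 6 − 5 = 1.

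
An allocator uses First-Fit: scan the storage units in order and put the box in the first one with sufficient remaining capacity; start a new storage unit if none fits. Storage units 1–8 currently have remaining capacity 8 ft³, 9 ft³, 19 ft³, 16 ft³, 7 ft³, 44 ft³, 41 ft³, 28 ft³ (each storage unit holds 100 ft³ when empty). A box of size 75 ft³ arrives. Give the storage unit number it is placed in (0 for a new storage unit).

0

No storage unit has ≥ 75 ft³ free, so a new storage unit is opened.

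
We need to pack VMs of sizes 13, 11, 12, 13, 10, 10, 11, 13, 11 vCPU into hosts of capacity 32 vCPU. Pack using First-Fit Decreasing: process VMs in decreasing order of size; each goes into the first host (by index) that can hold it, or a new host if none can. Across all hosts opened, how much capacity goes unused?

Sorted descending: 13, 13, 13, 12, 11, 11, 11, 10, 10.
Put 13 vCPU in host 1; 19 vCPU remain.
Put 13 vCPU in host 1; 6 vCPU remain.
Put 13 vCPU in host 2; 19 vCPU remain.
Put 12 vCPU in host 2; 7 vCPU remain.
Put 11 vCPU in host 3; 21 vCPU remain.
Put 11 vCPU in host 3; 10 vCPU remain.
Put 11 vCPU in host 4; 21 vCPU remain.
Put 10 vCPU in host 3; 0 vCPU remain.
Put 10 vCPU in host 4; 11 vCPU remain.
4 hosts × 32 vCPU = 128 vCPU; used 104 vCPU; unused 24 vCPU.

24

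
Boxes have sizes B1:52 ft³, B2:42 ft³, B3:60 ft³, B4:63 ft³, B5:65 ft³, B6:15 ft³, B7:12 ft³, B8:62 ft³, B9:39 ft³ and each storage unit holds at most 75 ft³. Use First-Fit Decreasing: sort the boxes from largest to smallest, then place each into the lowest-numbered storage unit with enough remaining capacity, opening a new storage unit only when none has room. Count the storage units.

7

Sorted descending: 65, 63, 62, 60, 52, 42, 39, 15, 12.
storage unit 1: place 65 ft³, 10 ft³ left
storage unit 2: place 63 ft³, 12 ft³ left
storage unit 3: place 62 ft³, 13 ft³ left
storage unit 4: place 60 ft³, 15 ft³ left
storage unit 5: place 52 ft³, 23 ft³ left
storage unit 6: place 42 ft³, 33 ft³ left
storage unit 7: place 39 ft³, 36 ft³ left
storage unit 4: place 15 ft³, 0 ft³ left
storage unit 2: place 12 ft³, 0 ft³ left
Final storage units: [65] [63,12] [62] [60,15] [52] [42] [39].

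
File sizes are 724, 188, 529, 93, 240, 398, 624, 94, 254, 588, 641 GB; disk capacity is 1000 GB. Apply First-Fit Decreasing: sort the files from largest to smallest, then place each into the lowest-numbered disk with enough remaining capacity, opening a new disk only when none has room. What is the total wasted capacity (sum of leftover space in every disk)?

Sorted descending: 724, 641, 624, 588, 529, 398, 254, 240, 188, 94, 93.
Put 724 GB in disk 1; 276 GB remain.
Put 641 GB in disk 2; 359 GB remain.
Put 624 GB in disk 3; 376 GB remain.
Put 588 GB in disk 4; 412 GB remain.
Put 529 GB in disk 5; 471 GB remain.
Put 398 GB in disk 4; 14 GB remain.
Put 254 GB in disk 1; 22 GB remain.
Put 240 GB in disk 2; 119 GB remain.
Put 188 GB in disk 3; 188 GB remain.
Put 94 GB in disk 2; 25 GB remain.
Put 93 GB in disk 3; 95 GB remain.
5 disks × 1000 GB = 5000 GB; used 4373 GB; unused 627 GB.

627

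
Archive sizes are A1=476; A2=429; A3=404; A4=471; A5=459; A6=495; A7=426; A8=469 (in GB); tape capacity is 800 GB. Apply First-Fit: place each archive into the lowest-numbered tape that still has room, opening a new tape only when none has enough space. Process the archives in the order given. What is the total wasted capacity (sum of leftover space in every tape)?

tape 1: place A1 (476 GB), 324 GB left
tape 2: place A2 (429 GB), 371 GB left
tape 3: place A3 (404 GB), 396 GB left
tape 4: place A4 (471 GB), 329 GB left
tape 5: place A5 (459 GB), 341 GB left
tape 6: place A6 (495 GB), 305 GB left
tape 7: place A7 (426 GB), 374 GB left
tape 8: place A8 (469 GB), 331 GB left
8 tapes × 800 GB = 6400 GB; used 3629 GB; unused 2771 GB.

2771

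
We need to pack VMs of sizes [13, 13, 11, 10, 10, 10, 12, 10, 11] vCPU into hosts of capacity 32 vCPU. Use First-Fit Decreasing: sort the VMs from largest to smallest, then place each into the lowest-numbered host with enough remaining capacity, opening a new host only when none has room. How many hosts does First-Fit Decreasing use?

4

Sorted descending: 13, 13, 12, 11, 11, 10, 10, 10, 10.
Put 13 vCPU in host 1; 19 vCPU remain.
Put 13 vCPU in host 1; 6 vCPU remain.
Put 12 vCPU in host 2; 20 vCPU remain.
Put 11 vCPU in host 2; 9 vCPU remain.
Put 11 vCPU in host 3; 21 vCPU remain.
Put 10 vCPU in host 3; 11 vCPU remain.
Put 10 vCPU in host 3; 1 vCPU remain.
Put 10 vCPU in host 4; 22 vCPU remain.
Put 10 vCPU in host 4; 12 vCPU remain.
Final hosts: [13,13] [12,11] [11,10,10] [10,10].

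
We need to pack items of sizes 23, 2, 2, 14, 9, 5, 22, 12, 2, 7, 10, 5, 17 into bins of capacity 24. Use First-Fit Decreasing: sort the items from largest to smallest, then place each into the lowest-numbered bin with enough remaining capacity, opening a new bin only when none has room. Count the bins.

Sorted descending: 23, 22, 17, 14, 12, 10, 9, 7, 5, 5, 2, 2, 2.
23 → bin 1 (remaining 1)
22 → bin 2 (remaining 2)
17 → bin 3 (remaining 7)
14 → bin 4 (remaining 10)
12 → bin 5 (remaining 12)
10 → bin 4 (remaining 0)
9 → bin 5 (remaining 3)
7 → bin 3 (remaining 0)
5 → bin 6 (remaining 19)
5 → bin 6 (remaining 14)
2 → bin 2 (remaining 0)
2 → bin 5 (remaining 1)
2 → bin 6 (remaining 12)

6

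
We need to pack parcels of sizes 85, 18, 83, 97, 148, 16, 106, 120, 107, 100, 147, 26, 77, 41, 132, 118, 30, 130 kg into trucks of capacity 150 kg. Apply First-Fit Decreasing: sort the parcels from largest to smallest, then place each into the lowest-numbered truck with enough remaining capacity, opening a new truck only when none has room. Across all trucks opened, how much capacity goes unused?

369

Sorted descending: 148, 147, 132, 130, 120, 118, 107, 106, 100, 97, 85, 83, 77, 41, 30, 26, 18, 16.
Put 148 kg in truck 1; 2 kg remain.
Put 147 kg in truck 2; 3 kg remain.
Put 132 kg in truck 3; 18 kg remain.
Put 130 kg in truck 4; 20 kg remain.
Put 120 kg in truck 5; 30 kg remain.
Put 118 kg in truck 6; 32 kg remain.
Put 107 kg in truck 7; 43 kg remain.
Put 106 kg in truck 8; 44 kg remain.
Put 100 kg in truck 9; 50 kg remain.
Put 97 kg in truck 10; 53 kg remain.
Put 85 kg in truck 11; 65 kg remain.
Put 83 kg in truck 12; 67 kg remain.
Put 77 kg in truck 13; 73 kg remain.
Put 41 kg in truck 7; 2 kg remain.
Put 30 kg in truck 5; 0 kg remain.
Put 26 kg in truck 6; 6 kg remain.
Put 18 kg in truck 3; 0 kg remain.
Put 16 kg in truck 4; 4 kg remain.
13 trucks × 150 kg = 1950 kg; used 1581 kg; unused 369 kg.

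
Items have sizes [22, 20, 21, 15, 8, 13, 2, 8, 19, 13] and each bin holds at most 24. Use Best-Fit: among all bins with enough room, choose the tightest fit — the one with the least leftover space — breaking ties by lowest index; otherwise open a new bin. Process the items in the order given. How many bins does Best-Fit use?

Put 22 in bin 1; 2 remain.
Put 20 in bin 2; 4 remain.
Put 21 in bin 3; 3 remain.
Put 15 in bin 4; 9 remain.
Put 8 in bin 4; 1 remain.
Put 13 in bin 5; 11 remain.
Put 2 in bin 1; 0 remain.
Put 8 in bin 5; 3 remain.
Put 19 in bin 6; 5 remain.
Put 13 in bin 7; 11 remain.

7 bins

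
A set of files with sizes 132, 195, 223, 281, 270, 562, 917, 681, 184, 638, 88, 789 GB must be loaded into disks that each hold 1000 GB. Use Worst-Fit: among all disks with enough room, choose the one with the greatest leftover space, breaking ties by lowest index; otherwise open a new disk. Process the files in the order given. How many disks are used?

6 disks

disk 1: place 132 GB, 868 GB left
disk 1: place 195 GB, 673 GB left
disk 1: place 223 GB, 450 GB left
disk 1: place 281 GB, 169 GB left
disk 2: place 270 GB, 730 GB left
disk 2: place 562 GB, 168 GB left
disk 3: place 917 GB, 83 GB left
disk 4: place 681 GB, 319 GB left
disk 4: place 184 GB, 135 GB left
disk 5: place 638 GB, 362 GB left
disk 5: place 88 GB, 274 GB left
disk 6: place 789 GB, 211 GB left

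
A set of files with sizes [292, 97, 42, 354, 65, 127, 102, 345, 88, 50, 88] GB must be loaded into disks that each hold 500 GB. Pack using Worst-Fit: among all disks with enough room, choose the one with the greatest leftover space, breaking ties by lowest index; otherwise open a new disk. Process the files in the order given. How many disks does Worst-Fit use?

disk 1: place 292 GB, 208 GB left
disk 1: place 97 GB, 111 GB left
disk 1: place 42 GB, 69 GB left
disk 2: place 354 GB, 146 GB left
disk 2: place 65 GB, 81 GB left
disk 3: place 127 GB, 373 GB left
disk 3: place 102 GB, 271 GB left
disk 4: place 345 GB, 155 GB left
disk 3: place 88 GB, 183 GB left
disk 3: place 50 GB, 133 GB left
disk 4: place 88 GB, 67 GB left

4 disks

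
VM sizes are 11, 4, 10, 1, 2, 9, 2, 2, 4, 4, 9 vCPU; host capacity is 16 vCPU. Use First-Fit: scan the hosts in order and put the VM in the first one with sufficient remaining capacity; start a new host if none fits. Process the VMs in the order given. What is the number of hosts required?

host 1: place 11 vCPU, 5 vCPU left
host 1: place 4 vCPU, 1 vCPU left
host 2: place 10 vCPU, 6 vCPU left
host 1: place 1 vCPU, 0 vCPU left
host 2: place 2 vCPU, 4 vCPU left
host 3: place 9 vCPU, 7 vCPU left
host 2: place 2 vCPU, 2 vCPU left
host 2: place 2 vCPU, 0 vCPU left
host 3: place 4 vCPU, 3 vCPU left
host 4: place 4 vCPU, 12 vCPU left
host 4: place 9 vCPU, 3 vCPU left

4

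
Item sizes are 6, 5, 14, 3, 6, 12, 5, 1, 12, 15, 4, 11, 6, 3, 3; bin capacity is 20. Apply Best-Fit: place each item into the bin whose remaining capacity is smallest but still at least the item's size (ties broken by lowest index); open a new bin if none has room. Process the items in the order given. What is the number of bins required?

6

Put 6 in bin 1; 14 remain.
Put 5 in bin 1; 9 remain.
Put 14 in bin 2; 6 remain.
Put 3 in bin 2; 3 remain.
Put 6 in bin 1; 3 remain.
Put 12 in bin 3; 8 remain.
Put 5 in bin 3; 3 remain.
Put 1 in bin 1; 2 remain.
Put 12 in bin 4; 8 remain.
Put 15 in bin 5; 5 remain.
Put 4 in bin 5; 1 remain.
Put 11 in bin 6; 9 remain.
Put 6 in bin 4; 2 remain.
Put 3 in bin 2; 0 remain.
Put 3 in bin 3; 0 remain.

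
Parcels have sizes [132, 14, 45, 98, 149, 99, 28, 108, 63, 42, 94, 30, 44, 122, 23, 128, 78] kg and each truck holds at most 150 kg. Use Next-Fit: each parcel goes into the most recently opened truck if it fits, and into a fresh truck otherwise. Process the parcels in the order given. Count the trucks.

Put 132 kg in truck 1; 18 kg remain.
Put 14 kg in truck 1; 4 kg remain.
Put 45 kg in truck 2; 105 kg remain.
Put 98 kg in truck 2; 7 kg remain.
Put 149 kg in truck 3; 1 kg remain.
Put 99 kg in truck 4; 51 kg remain.
Put 28 kg in truck 4; 23 kg remain.
Put 108 kg in truck 5; 42 kg remain.
Put 63 kg in truck 6; 87 kg remain.
Put 42 kg in truck 6; 45 kg remain.
Put 94 kg in truck 7; 56 kg remain.
Put 30 kg in truck 7; 26 kg remain.
Put 44 kg in truck 8; 106 kg remain.
Put 122 kg in truck 9; 28 kg remain.
Put 23 kg in truck 9; 5 kg remain.
Put 128 kg in truck 10; 22 kg remain.
Put 78 kg in truck 11; 72 kg remain.

11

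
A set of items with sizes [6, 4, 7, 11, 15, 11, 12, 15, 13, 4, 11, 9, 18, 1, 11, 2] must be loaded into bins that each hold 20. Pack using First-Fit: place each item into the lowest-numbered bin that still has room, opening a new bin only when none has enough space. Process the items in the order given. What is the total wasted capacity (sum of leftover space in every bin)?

50

Put 6 in bin 1; 14 remain.
Put 4 in bin 1; 10 remain.
Put 7 in bin 1; 3 remain.
Put 11 in bin 2; 9 remain.
Put 15 in bin 3; 5 remain.
Put 11 in bin 4; 9 remain.
Put 12 in bin 5; 8 remain.
Put 15 in bin 6; 5 remain.
Put 13 in bin 7; 7 remain.
Put 4 in bin 2; 5 remain.
Put 11 in bin 8; 9 remain.
Put 9 in bin 4; 0 remain.
Put 18 in bin 9; 2 remain.
Put 1 in bin 1; 2 remain.
Put 11 in bin 10; 9 remain.
Put 2 in bin 1; 0 remain.
10 bins × 20 = 200; used 150; unused 50.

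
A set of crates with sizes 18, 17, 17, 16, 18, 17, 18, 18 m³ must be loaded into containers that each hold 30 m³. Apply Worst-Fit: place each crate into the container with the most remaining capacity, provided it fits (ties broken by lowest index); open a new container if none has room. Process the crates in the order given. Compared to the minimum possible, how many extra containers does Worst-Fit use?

Worst-Fit: [18] [17] [17] [16] [18] [17] [18] [18] → 8 containers.
8 crates exceed 15 m³ (half the capacity), and no two of those can share a container, so at least 8 containers are needed.
So 8 is already optimal.

0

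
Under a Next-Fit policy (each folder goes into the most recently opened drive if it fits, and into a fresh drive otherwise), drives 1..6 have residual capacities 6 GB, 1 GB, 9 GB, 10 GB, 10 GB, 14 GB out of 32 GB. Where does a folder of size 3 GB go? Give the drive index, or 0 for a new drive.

6

Next-Fit only looks at drive 6, which has 14 GB free.
3 GB fits there.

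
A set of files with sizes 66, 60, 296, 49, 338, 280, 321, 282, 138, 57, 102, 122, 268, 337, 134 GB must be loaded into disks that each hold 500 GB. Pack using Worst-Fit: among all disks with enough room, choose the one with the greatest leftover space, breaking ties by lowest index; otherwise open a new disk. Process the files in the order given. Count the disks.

7

Put 66 GB in disk 1; 434 GB remain.
Put 60 GB in disk 1; 374 GB remain.
Put 296 GB in disk 1; 78 GB remain.
Put 49 GB in disk 1; 29 GB remain.
Put 338 GB in disk 2; 162 GB remain.
Put 280 GB in disk 3; 220 GB remain.
Put 321 GB in disk 4; 179 GB remain.
Put 282 GB in disk 5; 218 GB remain.
Put 138 GB in disk 3; 82 GB remain.
Put 57 GB in disk 5; 161 GB remain.
Put 102 GB in disk 4; 77 GB remain.
Put 122 GB in disk 2; 40 GB remain.
Put 268 GB in disk 6; 232 GB remain.
Put 337 GB in disk 7; 163 GB remain.
Put 134 GB in disk 6; 98 GB remain.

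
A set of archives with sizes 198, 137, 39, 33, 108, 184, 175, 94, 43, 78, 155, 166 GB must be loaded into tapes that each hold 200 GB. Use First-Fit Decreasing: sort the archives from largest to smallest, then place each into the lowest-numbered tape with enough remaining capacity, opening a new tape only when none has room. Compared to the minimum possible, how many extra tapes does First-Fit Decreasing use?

First-Fit Decreasing: [198] [184] [175] [166,33] [155,43] [137,39] [108,78] [94] → 8 tapes.
Total size 1410 GB; any packing needs at least ⌈1410/200⌉ = 8 tapes.
So 8 is already optimal.

0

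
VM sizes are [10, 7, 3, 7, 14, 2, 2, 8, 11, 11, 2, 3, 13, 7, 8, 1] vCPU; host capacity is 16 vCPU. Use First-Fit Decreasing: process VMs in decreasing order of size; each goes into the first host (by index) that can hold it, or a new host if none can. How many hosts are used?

Sorted descending: 14, 13, 11, 11, 10, 8, 8, 7, 7, 7, 3, 3, 2, 2, 2, 1.
host 1: place 14 vCPU, 2 vCPU left
host 2: place 13 vCPU, 3 vCPU left
host 3: place 11 vCPU, 5 vCPU left
host 4: place 11 vCPU, 5 vCPU left
host 5: place 10 vCPU, 6 vCPU left
host 6: place 8 vCPU, 8 vCPU left
host 6: place 8 vCPU, 0 vCPU left
host 7: place 7 vCPU, 9 vCPU left
host 7: place 7 vCPU, 2 vCPU left
host 8: place 7 vCPU, 9 vCPU left
host 2: place 3 vCPU, 0 vCPU left
host 3: place 3 vCPU, 2 vCPU left
host 1: place 2 vCPU, 0 vCPU left
host 3: place 2 vCPU, 0 vCPU left
host 4: place 2 vCPU, 3 vCPU left
host 4: place 1 vCPU, 2 vCPU left

8 hosts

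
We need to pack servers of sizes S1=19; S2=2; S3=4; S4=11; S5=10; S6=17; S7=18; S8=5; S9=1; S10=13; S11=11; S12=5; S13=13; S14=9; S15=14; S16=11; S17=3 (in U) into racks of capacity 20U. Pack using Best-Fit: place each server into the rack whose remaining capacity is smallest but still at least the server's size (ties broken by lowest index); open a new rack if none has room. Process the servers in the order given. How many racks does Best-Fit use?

10

rack 1: place S1 (19U), 1U left
rack 2: place S2 (2U), 18U left
rack 2: place S3 (4U), 14U left
rack 2: place S4 (11U), 3U left
rack 3: place S5 (10U), 10U left
rack 4: place S6 (17U), 3U left
rack 5: place S7 (18U), 2U left
rack 3: place S8 (5U), 5U left
rack 1: place S9 (1U), 0U left
rack 6: place S10 (13U), 7U left
rack 7: place S11 (11U), 9U left
rack 3: place S12 (5U), 0U left
rack 8: place S13 (13U), 7U left
rack 7: place S14 (9U), 0U left
rack 9: place S15 (14U), 6U left
rack 10: place S16 (11U), 9U left
rack 2: place S17 (3U), 0U left
Final racks: [19,1] [2,4,11,3] [10,5,5] [17] [18] [13] [11,9] [13] [14] [11].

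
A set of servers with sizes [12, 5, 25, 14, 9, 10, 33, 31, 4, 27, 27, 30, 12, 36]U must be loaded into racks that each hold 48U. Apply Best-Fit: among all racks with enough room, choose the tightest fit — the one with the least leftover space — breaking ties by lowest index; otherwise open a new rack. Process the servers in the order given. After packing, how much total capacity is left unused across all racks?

Put 12U in rack 1; 36U remain.
Put 5U in rack 1; 31U remain.
Put 25U in rack 1; 6U remain.
Put 14U in rack 2; 34U remain.
Put 9U in rack 2; 25U remain.
Put 10U in rack 2; 15U remain.
Put 33U in rack 3; 15U remain.
Put 31U in rack 4; 17U remain.
Put 4U in rack 1; 2U remain.
Put 27U in rack 5; 21U remain.
Put 27U in rack 6; 21U remain.
Put 30U in rack 7; 18U remain.
Put 12U in rack 2; 3U remain.
Put 36U in rack 8; 12U remain.
8 racks × 48U = 384U; used 275U; unused 109U.

109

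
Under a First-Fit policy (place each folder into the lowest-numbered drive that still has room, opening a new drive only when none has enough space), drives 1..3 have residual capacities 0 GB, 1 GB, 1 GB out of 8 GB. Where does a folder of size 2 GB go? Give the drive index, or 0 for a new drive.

0

No drive has ≥ 2 GB free, so a new drive is opened.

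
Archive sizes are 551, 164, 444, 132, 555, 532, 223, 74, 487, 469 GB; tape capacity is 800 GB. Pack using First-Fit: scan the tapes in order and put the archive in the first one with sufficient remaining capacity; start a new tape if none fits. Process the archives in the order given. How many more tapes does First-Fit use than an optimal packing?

First-Fit: [551,164,74] [444,132,223] [555] [532] [487] [469] → 6 tapes.
6 archives exceed 400 GB (half the capacity), and no two of those can share a tape, so at least 6 tapes are needed.
So 6 is already optimal.

0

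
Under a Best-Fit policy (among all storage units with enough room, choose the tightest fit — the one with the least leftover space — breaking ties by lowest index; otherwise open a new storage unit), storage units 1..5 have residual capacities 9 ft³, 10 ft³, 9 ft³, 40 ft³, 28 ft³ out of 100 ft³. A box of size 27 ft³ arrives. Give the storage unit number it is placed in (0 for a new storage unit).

5

Storage units with room: storage unit 4 (40 ft³), storage unit 5 (28 ft³).
Tightest fit is storage unit 5 with 28 ft³ free.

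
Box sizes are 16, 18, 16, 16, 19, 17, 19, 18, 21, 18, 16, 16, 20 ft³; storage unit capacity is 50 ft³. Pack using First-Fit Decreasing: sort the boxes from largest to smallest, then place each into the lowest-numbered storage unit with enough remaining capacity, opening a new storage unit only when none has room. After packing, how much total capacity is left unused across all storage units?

70

Sorted descending: 21, 20, 19, 19, 18, 18, 18, 17, 16, 16, 16, 16, 16.
storage unit 1: place 21 ft³, 29 ft³ left
storage unit 1: place 20 ft³, 9 ft³ left
storage unit 2: place 19 ft³, 31 ft³ left
storage unit 2: place 19 ft³, 12 ft³ left
storage unit 3: place 18 ft³, 32 ft³ left
storage unit 3: place 18 ft³, 14 ft³ left
storage unit 4: place 18 ft³, 32 ft³ left
storage unit 4: place 17 ft³, 15 ft³ left
storage unit 5: place 16 ft³, 34 ft³ left
storage unit 5: place 16 ft³, 18 ft³ left
storage unit 5: place 16 ft³, 2 ft³ left
storage unit 6: place 16 ft³, 34 ft³ left
storage unit 6: place 16 ft³, 18 ft³ left
6 storage units × 50 ft³ = 300 ft³; used 230 ft³; unused 70 ft³.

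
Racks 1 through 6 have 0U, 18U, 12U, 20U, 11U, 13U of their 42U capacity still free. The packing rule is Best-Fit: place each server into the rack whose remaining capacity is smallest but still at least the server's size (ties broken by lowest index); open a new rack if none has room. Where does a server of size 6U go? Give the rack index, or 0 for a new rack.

5

Racks with room: rack 2 (18U), rack 3 (12U), rack 4 (20U), rack 5 (11U), rack 6 (13U).
Tightest fit is rack 5 with 11U free.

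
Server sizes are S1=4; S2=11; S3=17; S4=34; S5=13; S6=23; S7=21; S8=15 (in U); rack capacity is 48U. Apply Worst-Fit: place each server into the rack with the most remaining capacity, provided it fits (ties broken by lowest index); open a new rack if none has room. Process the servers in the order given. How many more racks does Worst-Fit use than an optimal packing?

Worst-Fit: [4,11,17,13] [34] [23,21] [15] → 4 racks.
Total size 138U; any packing needs at least ⌈138/48⌉ = 3 racks.
An optimal packing achieves that bound: [34,13] [23,21,4] [17,15,11] → 3 racks.
Excess: 4 − 3 = 1.

1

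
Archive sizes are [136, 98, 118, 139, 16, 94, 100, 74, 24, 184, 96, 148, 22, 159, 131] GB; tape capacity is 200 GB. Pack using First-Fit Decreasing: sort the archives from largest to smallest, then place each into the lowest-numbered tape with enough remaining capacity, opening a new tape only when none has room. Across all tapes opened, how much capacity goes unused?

Sorted descending: 184, 159, 148, 139, 136, 131, 118, 100, 98, 96, 94, 74, 24, 22, 16.
184 GB → tape 1 (remaining 16 GB)
159 GB → tape 2 (remaining 41 GB)
148 GB → tape 3 (remaining 52 GB)
139 GB → tape 4 (remaining 61 GB)
136 GB → tape 5 (remaining 64 GB)
131 GB → tape 6 (remaining 69 GB)
118 GB → tape 7 (remaining 82 GB)
100 GB → tape 8 (remaining 100 GB)
98 GB → tape 8 (remaining 2 GB)
96 GB → tape 9 (remaining 104 GB)
94 GB → tape 9 (remaining 10 GB)
74 GB → tape 7 (remaining 8 GB)
24 GB → tape 2 (remaining 17 GB)
22 GB → tape 3 (remaining 30 GB)
16 GB → tape 1 (remaining 0 GB)
9 tapes × 200 GB = 1800 GB; used 1539 GB; unused 261 GB.

261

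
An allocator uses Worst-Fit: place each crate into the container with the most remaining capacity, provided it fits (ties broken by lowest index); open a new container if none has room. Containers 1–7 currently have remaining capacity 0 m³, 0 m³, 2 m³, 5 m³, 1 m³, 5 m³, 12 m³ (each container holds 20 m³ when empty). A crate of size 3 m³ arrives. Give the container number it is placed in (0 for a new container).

Containers with room: container 4 (5 m³), container 6 (5 m³), container 7 (12 m³).
Most room is container 7 with 12 m³ free.

7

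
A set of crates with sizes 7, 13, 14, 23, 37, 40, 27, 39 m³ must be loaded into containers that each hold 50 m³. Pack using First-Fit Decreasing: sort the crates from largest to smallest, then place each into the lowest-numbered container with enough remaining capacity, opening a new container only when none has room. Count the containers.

5

Sorted descending: 40, 39, 37, 27, 23, 14, 13, 7.
Put 40 m³ in container 1; 10 m³ remain.
Put 39 m³ in container 2; 11 m³ remain.
Put 37 m³ in container 3; 13 m³ remain.
Put 27 m³ in container 4; 23 m³ remain.
Put 23 m³ in container 4; 0 m³ remain.
Put 14 m³ in container 5; 36 m³ remain.
Put 13 m³ in container 3; 0 m³ remain.
Put 7 m³ in container 1; 3 m³ remain.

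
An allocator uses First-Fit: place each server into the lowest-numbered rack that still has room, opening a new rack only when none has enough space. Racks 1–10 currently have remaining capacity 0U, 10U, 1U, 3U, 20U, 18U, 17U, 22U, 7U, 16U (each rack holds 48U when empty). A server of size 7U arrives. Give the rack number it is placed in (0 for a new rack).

2

Racks with room: rack 2 (10U), rack 5 (20U), rack 6 (18U), rack 7 (17U), rack 8 (22U), rack 9 (7U), rack 10 (16U).
The first with room is rack 2.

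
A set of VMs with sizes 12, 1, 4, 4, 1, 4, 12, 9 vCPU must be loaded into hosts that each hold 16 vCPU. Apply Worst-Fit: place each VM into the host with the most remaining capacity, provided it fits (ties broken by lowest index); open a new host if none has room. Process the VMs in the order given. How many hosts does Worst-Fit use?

4 hosts

host 1: place 12 vCPU, 4 vCPU left
host 1: place 1 vCPU, 3 vCPU left
host 2: place 4 vCPU, 12 vCPU left
host 2: place 4 vCPU, 8 vCPU left
host 2: place 1 vCPU, 7 vCPU left
host 2: place 4 vCPU, 3 vCPU left
host 3: place 12 vCPU, 4 vCPU left
host 4: place 9 vCPU, 7 vCPU left
Final hosts: [12,1] [4,4,1,4] [12] [9].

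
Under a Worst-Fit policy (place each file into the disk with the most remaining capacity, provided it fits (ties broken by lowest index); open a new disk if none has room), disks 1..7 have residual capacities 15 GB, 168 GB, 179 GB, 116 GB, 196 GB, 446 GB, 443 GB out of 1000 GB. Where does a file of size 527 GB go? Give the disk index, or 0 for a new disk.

No disk has ≥ 527 GB free, so a new disk is opened.

0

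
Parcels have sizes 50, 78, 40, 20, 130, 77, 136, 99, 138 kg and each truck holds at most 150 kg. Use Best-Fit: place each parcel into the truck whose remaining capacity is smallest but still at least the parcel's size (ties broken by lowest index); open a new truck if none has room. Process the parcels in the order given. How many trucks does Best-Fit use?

6

Put 50 kg in truck 1; 100 kg remain.
Put 78 kg in truck 1; 22 kg remain.
Put 40 kg in truck 2; 110 kg remain.
Put 20 kg in truck 1; 2 kg remain.
Put 130 kg in truck 3; 20 kg remain.
Put 77 kg in truck 2; 33 kg remain.
Put 136 kg in truck 4; 14 kg remain.
Put 99 kg in truck 5; 51 kg remain.
Put 138 kg in truck 6; 12 kg remain.
Final trucks: [50,78,20] [40,77] [130] [136] [99] [138].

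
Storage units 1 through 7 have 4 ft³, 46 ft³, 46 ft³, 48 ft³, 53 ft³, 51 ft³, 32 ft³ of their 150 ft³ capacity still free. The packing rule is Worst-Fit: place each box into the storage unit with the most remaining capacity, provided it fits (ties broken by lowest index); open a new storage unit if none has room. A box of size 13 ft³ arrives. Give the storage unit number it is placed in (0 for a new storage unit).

5

Storage units with room: storage unit 2 (46 ft³), storage unit 3 (46 ft³), storage unit 4 (48 ft³), storage unit 5 (53 ft³), storage unit 6 (51 ft³), storage unit 7 (32 ft³).
Most room is storage unit 5 with 53 ft³ free.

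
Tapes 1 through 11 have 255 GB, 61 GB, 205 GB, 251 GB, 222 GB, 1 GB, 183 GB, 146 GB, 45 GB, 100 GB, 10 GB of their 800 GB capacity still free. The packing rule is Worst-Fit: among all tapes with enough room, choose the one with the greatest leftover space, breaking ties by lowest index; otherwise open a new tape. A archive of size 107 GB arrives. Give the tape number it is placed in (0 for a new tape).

Tapes with room: tape 1 (255 GB), tape 3 (205 GB), tape 4 (251 GB), tape 5 (222 GB), tape 7 (183 GB), tape 8 (146 GB).
Most room is tape 1 with 255 GB free.

1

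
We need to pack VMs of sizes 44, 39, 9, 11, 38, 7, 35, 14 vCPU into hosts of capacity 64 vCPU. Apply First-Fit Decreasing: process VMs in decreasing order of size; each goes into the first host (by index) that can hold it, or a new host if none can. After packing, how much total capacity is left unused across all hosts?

59

Sorted descending: 44, 39, 38, 35, 14, 11, 9, 7.
host 1: place 44 vCPU, 20 vCPU left
host 2: place 39 vCPU, 25 vCPU left
host 3: place 38 vCPU, 26 vCPU left
host 4: place 35 vCPU, 29 vCPU left
host 1: place 14 vCPU, 6 vCPU left
host 2: place 11 vCPU, 14 vCPU left
host 2: place 9 vCPU, 5 vCPU left
host 3: place 7 vCPU, 19 vCPU left
4 hosts × 64 vCPU = 256 vCPU; used 197 vCPU; unused 59 vCPU.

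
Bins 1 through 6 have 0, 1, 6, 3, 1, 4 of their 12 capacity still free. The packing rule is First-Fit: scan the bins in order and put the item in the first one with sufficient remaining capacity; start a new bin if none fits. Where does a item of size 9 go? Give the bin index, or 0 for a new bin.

No bin has ≥ 9 free, so a new bin is opened.

0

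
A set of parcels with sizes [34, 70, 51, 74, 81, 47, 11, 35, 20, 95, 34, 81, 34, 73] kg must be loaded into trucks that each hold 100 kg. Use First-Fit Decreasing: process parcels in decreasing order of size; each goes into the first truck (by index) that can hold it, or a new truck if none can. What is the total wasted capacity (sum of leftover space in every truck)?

Sorted descending: 95, 81, 81, 74, 73, 70, 51, 47, 35, 34, 34, 34, 20, 11.
Put 95 kg in truck 1; 5 kg remain.
Put 81 kg in truck 2; 19 kg remain.
Put 81 kg in truck 3; 19 kg remain.
Put 74 kg in truck 4; 26 kg remain.
Put 73 kg in truck 5; 27 kg remain.
Put 70 kg in truck 6; 30 kg remain.
Put 51 kg in truck 7; 49 kg remain.
Put 47 kg in truck 7; 2 kg remain.
Put 35 kg in truck 8; 65 kg remain.
Put 34 kg in truck 8; 31 kg remain.
Put 34 kg in truck 9; 66 kg remain.
Put 34 kg in truck 9; 32 kg remain.
Put 20 kg in truck 4; 6 kg remain.
Put 11 kg in truck 2; 8 kg remain.
9 trucks × 100 kg = 900 kg; used 740 kg; unused 160 kg.

160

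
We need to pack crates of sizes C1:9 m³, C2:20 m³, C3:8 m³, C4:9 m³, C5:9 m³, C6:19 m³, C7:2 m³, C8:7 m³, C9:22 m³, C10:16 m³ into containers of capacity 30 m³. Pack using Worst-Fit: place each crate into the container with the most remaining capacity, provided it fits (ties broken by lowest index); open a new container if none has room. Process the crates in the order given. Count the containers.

5 containers

C1 (9 m³) → container 1 (remaining 21 m³)
C2 (20 m³) → container 1 (remaining 1 m³)
C3 (8 m³) → container 2 (remaining 22 m³)
C4 (9 m³) → container 2 (remaining 13 m³)
C5 (9 m³) → container 2 (remaining 4 m³)
C6 (19 m³) → container 3 (remaining 11 m³)
C7 (2 m³) → container 3 (remaining 9 m³)
C8 (7 m³) → container 3 (remaining 2 m³)
C9 (22 m³) → container 4 (remaining 8 m³)
C10 (16 m³) → container 5 (remaining 14 m³)
Final containers: [9,20] [8,9,9] [19,2,7] [22] [16].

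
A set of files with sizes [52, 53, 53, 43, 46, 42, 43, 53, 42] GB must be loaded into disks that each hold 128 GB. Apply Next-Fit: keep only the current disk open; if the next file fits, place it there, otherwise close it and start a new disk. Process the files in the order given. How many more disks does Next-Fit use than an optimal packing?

Next-Fit: [52,53] [53,43] [46,42] [43,53] [42] → 5 disks.
Total size 427 GB; any packing needs at least ⌈427/128⌉ = 4 disks.
An optimal packing achieves that bound: [53,53] [53,52] [46,43] [43,42,42] → 4 disks.
Excess: 5 − 4 = 1.

1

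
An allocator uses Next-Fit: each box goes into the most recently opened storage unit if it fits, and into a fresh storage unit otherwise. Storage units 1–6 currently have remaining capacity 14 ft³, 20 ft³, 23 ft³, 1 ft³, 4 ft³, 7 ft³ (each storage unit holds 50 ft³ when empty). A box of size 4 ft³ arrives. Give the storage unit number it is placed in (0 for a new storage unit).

6

Next-Fit only looks at storage unit 6, which has 7 ft³ free.
4 ft³ fits there.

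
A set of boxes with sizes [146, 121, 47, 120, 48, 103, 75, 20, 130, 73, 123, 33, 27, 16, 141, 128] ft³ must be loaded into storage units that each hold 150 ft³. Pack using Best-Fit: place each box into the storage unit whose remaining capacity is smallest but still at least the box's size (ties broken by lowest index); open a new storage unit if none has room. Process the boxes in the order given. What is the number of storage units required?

10

Put 146 ft³ in storage unit 1; 4 ft³ remain.
Put 121 ft³ in storage unit 2; 29 ft³ remain.
Put 47 ft³ in storage unit 3; 103 ft³ remain.
Put 120 ft³ in storage unit 4; 30 ft³ remain.
Put 48 ft³ in storage unit 3; 55 ft³ remain.
Put 103 ft³ in storage unit 5; 47 ft³ remain.
Put 75 ft³ in storage unit 6; 75 ft³ remain.
Put 20 ft³ in storage unit 2; 9 ft³ remain.
Put 130 ft³ in storage unit 7; 20 ft³ remain.
Put 73 ft³ in storage unit 6; 2 ft³ remain.
Put 123 ft³ in storage unit 8; 27 ft³ remain.
Put 33 ft³ in storage unit 5; 14 ft³ remain.
Put 27 ft³ in storage unit 8; 0 ft³ remain.
Put 16 ft³ in storage unit 7; 4 ft³ remain.
Put 141 ft³ in storage unit 9; 9 ft³ remain.
Put 128 ft³ in storage unit 10; 22 ft³ remain.
Final storage units: [146] [121,20] [47,48] [120] [103,33] [75,73] [130,16] [123,27] [141] [128].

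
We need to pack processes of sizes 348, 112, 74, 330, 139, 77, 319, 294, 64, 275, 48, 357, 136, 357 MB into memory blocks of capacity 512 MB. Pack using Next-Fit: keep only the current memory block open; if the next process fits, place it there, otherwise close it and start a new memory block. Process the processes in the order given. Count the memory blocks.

8

Put 348 MB in memory block 1; 164 MB remain.
Put 112 MB in memory block 1; 52 MB remain.
Put 74 MB in memory block 2; 438 MB remain.
Put 330 MB in memory block 2; 108 MB remain.
Put 139 MB in memory block 3; 373 MB remain.
Put 77 MB in memory block 3; 296 MB remain.
Put 319 MB in memory block 4; 193 MB remain.
Put 294 MB in memory block 5; 218 MB remain.
Put 64 MB in memory block 5; 154 MB remain.
Put 275 MB in memory block 6; 237 MB remain.
Put 48 MB in memory block 6; 189 MB remain.
Put 357 MB in memory block 7; 155 MB remain.
Put 136 MB in memory block 7; 19 MB remain.
Put 357 MB in memory block 8; 155 MB remain.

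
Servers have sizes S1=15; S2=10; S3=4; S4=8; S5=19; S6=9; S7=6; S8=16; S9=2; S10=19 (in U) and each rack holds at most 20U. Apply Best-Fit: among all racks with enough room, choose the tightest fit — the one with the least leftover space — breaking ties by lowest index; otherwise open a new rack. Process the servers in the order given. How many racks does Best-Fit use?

Put S1 (15U) in rack 1; 5U remain.
Put S2 (10U) in rack 2; 10U remain.
Put S3 (4U) in rack 1; 1U remain.
Put S4 (8U) in rack 2; 2U remain.
Put S5 (19U) in rack 3; 1U remain.
Put S6 (9U) in rack 4; 11U remain.
Put S7 (6U) in rack 4; 5U remain.
Put S8 (16U) in rack 5; 4U remain.
Put S9 (2U) in rack 2; 0U remain.
Put S10 (19U) in rack 6; 1U remain.

6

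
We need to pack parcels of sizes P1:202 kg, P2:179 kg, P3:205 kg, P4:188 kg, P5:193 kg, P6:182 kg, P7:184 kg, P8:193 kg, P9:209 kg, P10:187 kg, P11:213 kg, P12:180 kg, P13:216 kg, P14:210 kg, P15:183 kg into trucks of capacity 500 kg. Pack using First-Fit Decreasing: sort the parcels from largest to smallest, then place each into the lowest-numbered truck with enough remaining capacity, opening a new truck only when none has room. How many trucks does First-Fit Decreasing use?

8 trucks

Sorted descending: 216, 213, 210, 209, 205, 202, 193, 193, 188, 187, 184, 183, 182, 180, 179.
Put 216 kg in truck 1; 284 kg remain.
Put 213 kg in truck 1; 71 kg remain.
Put 210 kg in truck 2; 290 kg remain.
Put 209 kg in truck 2; 81 kg remain.
Put 205 kg in truck 3; 295 kg remain.
Put 202 kg in truck 3; 93 kg remain.
Put 193 kg in truck 4; 307 kg remain.
Put 193 kg in truck 4; 114 kg remain.
Put 188 kg in truck 5; 312 kg remain.
Put 187 kg in truck 5; 125 kg remain.
Put 184 kg in truck 6; 316 kg remain.
Put 183 kg in truck 6; 133 kg remain.
Put 182 kg in truck 7; 318 kg remain.
Put 180 kg in truck 7; 138 kg remain.
Put 179 kg in truck 8; 321 kg remain.
Final trucks: [216,213] [210,209] [205,202] [193,193] [188,187] [184,183] [182,180] [179].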